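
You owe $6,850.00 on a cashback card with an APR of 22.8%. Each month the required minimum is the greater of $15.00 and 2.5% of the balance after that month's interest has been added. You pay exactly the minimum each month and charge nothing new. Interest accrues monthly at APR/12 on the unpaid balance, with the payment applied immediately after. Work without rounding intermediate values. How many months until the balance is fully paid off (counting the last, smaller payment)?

Monthly rate r = 22.8%/12 = 1.9% = 0.019.
While 2.5% of the post-interest balance exceeds $15.00, each month B ← (B·(1+r))·(1 − 0.025), i.e. B shrinks by the factor (1+r)·0.975 = 0.99352.
This holds for months 1–378. Entering month 379 the balance is $587.86; 2.5% of the post-interest balance is now below $15.00, so the flat $15.00 minimum applies from here.
From month 379 a fixed $15.00 at rate r clears $587.86 in 73 more payments. Total: 378 + 73 = 451 months.

451 months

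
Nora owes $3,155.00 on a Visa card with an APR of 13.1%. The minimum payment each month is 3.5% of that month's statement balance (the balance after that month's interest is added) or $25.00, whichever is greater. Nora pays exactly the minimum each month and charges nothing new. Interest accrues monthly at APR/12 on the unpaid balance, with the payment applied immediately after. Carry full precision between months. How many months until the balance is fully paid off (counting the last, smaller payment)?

95 months

Monthly rate r = 13.1%/12 = 1.09167% = 0.0109167.
While 3.5% of the post-interest balance exceeds $25.00, each month B ← (B·(1+r))·(1 − 0.035), i.e. B shrinks by the factor (1+r)·0.965 = 0.97553.
This holds for months 1–61. Entering month 62 the balance is $696.31; 3.5% of the post-interest balance is now below $25.00, so the flat $25.00 minimum applies from here.
From month 62 a fixed $25.00 at rate r clears $696.31 in 34 more payments. Total: 61 + 34 = 95 months.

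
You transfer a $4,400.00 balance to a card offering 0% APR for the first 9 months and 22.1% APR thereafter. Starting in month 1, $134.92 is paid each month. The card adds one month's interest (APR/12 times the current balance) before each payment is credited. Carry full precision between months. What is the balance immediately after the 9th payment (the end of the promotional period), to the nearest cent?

$3,185.72

Promo months 1–9 at r₀ = 0%/12 = 0; months 10+ at r₁ = 22.1%/12 = 0.0184167.
After month 9 (no interest yet): B = $4,400.00 − 9·$134.92 = $3,185.72.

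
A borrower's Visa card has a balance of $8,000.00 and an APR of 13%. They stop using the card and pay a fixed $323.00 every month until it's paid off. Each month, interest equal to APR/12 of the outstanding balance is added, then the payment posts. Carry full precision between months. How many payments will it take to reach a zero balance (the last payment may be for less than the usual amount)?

Monthly rate r = 13%/12 = 1.08333% = 0.0108333.
Recurrence: B ← B·(1+r) − $323.00.
Month 1: interest $86.67; balance after payment $7,763.67.
Month 2: interest $84.11; balance after payment $7,524.77.
Closed form: n = −ln(1 − rB₀/P)/ln(1+r) = −ln(0.73168)/ln(1.01083) ≈ 28.994, so the balance reaches zero during payment 29.

29 payments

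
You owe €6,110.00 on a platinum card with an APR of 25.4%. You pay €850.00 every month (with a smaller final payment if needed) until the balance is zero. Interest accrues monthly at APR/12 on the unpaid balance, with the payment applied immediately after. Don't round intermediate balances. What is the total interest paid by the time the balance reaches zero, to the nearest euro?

€589

Monthly rate r = 25.4%/12 = 2.11667% = 0.0211667.
Payoff takes n = ⌈−ln(1 − rB₀/P)/ln(1+r)⌉ = ⌈7.880⌉ = 8 payments; the last is €748.94.
Total paid = 7·€850.00 + €748.94 = €6,698.94.
Total interest = total paid − principal = €6,698.94 − €6,110.00 = €588.94.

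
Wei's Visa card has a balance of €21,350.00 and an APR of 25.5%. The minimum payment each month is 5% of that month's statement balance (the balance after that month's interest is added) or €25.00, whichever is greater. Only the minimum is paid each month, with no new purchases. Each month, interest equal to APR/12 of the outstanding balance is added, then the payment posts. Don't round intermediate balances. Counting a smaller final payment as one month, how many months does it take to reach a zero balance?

Monthly rate r = 25.5%/12 = 2.125% = 0.02125.
While 5% of the post-interest balance exceeds €25.00, each month B ← (B·(1+r))·(1 − 0.05), i.e. B shrinks by the factor (1+r)·0.95 = 0.97019.
This holds for months 1–125. Entering month 126 the balance is €485.69; 5% of the post-interest balance is now below €25.00, so the flat €25.00 minimum applies from here.
From month 126 a fixed €25.00 at rate r clears €485.69 in 26 more payments. Total: 125 + 26 = 151 months.

151 months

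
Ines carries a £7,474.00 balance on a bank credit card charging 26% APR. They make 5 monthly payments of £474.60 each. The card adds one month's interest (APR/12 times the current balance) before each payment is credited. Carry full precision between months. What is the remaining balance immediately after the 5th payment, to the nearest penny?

£5,841.46

Monthly rate r = 26%/12 = 2.16667% = 0.0216667.
Each month: B ← B·(1+r) − £474.60.
Month 1: interest £161.94; balance after payment £7,161.34.
Month 2: interest £155.16; balance after payment £6,841.90.
Month 3: interest £148.24; balance after payment £6,515.54.
Month 4: interest £141.17; balance after payment £6,182.11.
Month 5: interest £133.95; balance after payment £5,841.46.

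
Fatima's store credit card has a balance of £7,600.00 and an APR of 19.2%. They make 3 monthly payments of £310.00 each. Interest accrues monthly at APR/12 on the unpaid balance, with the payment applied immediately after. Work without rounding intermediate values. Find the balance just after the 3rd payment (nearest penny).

£7,025.71

Monthly rate r = 19.2%/12 = 1.6% = 0.016.
Each month: B ← B·(1+r) − £310.00.
Month 1: interest £121.60; balance after payment £7,411.60.
Month 2: interest £118.59; balance after payment £7,220.19.
Month 3: interest £115.52; balance after payment £7,025.71.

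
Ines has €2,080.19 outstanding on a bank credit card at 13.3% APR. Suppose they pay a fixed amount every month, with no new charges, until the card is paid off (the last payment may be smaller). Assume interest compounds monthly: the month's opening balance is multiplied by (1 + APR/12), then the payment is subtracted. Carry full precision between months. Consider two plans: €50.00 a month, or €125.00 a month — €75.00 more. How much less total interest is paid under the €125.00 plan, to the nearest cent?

€492.17

Monthly rate r = 13.3%/12 = 1.10833% = 0.0110833.
At €50.00/mo: n = ⌈−ln(1 − rB₀/P)/ln(1+r)⌉ = 57 payments (last €4.51); total interest = total paid − €2,080.19 = €724.32.
At €125.00/mo: 19 payments (last €62.34); total interest €232.15.
Interest saved = €724.32 − €232.15 = €492.17.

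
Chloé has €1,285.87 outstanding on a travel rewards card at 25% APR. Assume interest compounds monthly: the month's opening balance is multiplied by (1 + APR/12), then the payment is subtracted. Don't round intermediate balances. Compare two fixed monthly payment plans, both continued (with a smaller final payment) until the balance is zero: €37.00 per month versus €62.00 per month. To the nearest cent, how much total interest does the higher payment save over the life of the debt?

€608.96

Monthly rate r = 25%/12 = 2.08333% = 0.0208333.
At €37.00/mo: n = ⌈−ln(1 − rB₀/P)/ln(1+r)⌉ = 63 payments (last €16.34); total interest = total paid − €1,285.87 = €1,024.47.
At €62.00/mo: 28 payments (last €27.38); total interest €415.51.
Interest saved = €1,024.47 − €415.51 = €608.96.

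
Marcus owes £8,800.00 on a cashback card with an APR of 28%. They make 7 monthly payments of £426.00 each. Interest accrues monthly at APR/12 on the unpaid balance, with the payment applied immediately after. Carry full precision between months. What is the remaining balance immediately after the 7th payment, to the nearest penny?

Monthly rate r = 28%/12 = 2.33333% = 0.0233333.
Each month: B ← B·(1+r) − £426.00.
Month 1: interest £205.33; balance after payment £8,579.33.
Month 2: interest £200.18; balance after payment £8,353.52.
Month 3: interest £194.92; balance after payment £8,122.43.
Month 4: interest £189.52; balance after payment £7,885.96.
Month 5: interest £184.01; balance after payment £7,643.96.
Month 6: interest £178.36; balance after payment £7,396.32.
Month 7: interest £172.58; balance after payment £7,142.90.

£7,142.90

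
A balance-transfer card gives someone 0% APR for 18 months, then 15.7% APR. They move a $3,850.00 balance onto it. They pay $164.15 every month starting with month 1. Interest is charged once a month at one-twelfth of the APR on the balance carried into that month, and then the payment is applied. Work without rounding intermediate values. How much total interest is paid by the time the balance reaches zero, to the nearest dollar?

Promo months 1–18 at r₀ = 0%/12 = 0; months 19+ at r₁ = 15.7%/12 = 0.0130833.
After month 18 (no interest yet): B = $3,850.00 − 18·$164.15 = $895.30.
Then at r₁ with $164.15/mo: n₂ = −ln(1 − r₁·B/P)/ln(1+r₁) ≈ 5.70 → 6 more payments.
Total paid = 23·$164.15 + $114.39 = $3,889.84; interest = $3,889.84 − $3,850.00 = $39.84.

$40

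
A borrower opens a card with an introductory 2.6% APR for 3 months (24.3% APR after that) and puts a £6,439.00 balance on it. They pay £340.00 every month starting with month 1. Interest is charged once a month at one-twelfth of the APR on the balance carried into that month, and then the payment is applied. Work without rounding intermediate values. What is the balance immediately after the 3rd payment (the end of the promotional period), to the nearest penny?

£5,458.73

Promo months 1–3 at r₀ = 2.6%/12 = 0.00216667; months 4+ at r₁ = 24.3%/12 = 0.02025.
After month 3: iterate B ← B·(1+r₀) − £340.00 for 3 months → £5,458.73.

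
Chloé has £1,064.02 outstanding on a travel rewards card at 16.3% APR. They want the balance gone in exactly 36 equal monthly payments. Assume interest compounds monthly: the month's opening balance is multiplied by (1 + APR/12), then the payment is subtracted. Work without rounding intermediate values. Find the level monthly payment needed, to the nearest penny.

Monthly rate r = 16.3%/12 = 1.35833% = 0.0135833.
Level-payment amortization: P = B₀·r / (1 − (1+r)^(−n)) = 1064.02·0.0135833 / (1 − 1.01358^(−36)).
Denominator 1 − (1+r)^(−36) = 0.38473896.
P = 14.4529 / 0.38473896 ≈ 37.57.

£37.57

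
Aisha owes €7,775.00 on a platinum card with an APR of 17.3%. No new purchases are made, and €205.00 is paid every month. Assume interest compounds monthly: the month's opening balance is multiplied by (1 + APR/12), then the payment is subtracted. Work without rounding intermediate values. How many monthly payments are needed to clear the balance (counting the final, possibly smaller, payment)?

56 payments

Monthly rate r = 17.3%/12 = 1.44167% = 0.0144167.
Recurrence: B ← B·(1+r) − €205.00.
Month 1: interest €112.09; balance after payment €7,682.09.
Month 2: interest €110.75; balance after payment €7,587.84.
Closed form: n = −ln(1 − rB₀/P)/ln(1+r) = −ln(0.45322)/ln(1.01442) ≈ 55.288, so the balance reaches zero during payment 56.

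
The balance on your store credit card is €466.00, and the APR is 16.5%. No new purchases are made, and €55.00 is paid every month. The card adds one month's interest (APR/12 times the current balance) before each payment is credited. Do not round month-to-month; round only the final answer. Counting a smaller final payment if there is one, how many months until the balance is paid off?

Monthly rate r = 16.5%/12 = 1.375% = 0.01375.
Recurrence: B ← B·(1+r) − €55.00.
Month 1: interest €6.41; balance after payment €417.41.
Month 2: interest €5.74; balance after payment €368.15.
Closed form: n = −ln(1 − rB₀/P)/ln(1+r) = −ln(0.8835)/ln(1.01375) ≈ 9.070, so the balance reaches zero during payment 10.

10 payments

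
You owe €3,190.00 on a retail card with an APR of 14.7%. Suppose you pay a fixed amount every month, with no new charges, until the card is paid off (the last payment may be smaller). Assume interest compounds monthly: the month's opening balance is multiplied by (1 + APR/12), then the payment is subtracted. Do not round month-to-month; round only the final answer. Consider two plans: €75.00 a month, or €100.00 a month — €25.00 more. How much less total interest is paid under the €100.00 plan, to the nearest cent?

€464.24

Monthly rate r = 14.7%/12 = 1.225% = 0.01225.
At €75.00/mo: n = ⌈−ln(1 − rB₀/P)/ln(1+r)⌉ = 61 payments (last €34.55); total interest = total paid − €3,190.00 = €1,344.55.
At €100.00/mo: 41 payments (last €70.31); total interest €880.31.
Interest saved = €1,344.55 − €880.31 = €464.24.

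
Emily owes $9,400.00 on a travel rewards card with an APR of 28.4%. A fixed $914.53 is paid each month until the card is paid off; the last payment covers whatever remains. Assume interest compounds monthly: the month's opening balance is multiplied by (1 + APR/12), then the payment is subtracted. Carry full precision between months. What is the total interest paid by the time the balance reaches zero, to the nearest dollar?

$1,499

Monthly rate r = 28.4%/12 = 2.36667% = 0.0236667.
Payoff takes n = ⌈−ln(1 − rB₀/P)/ln(1+r)⌉ = ⌈11.916⌉ = 12 payments; the last is $838.77.
Total paid = 11·$914.53 + $838.77 = $10,898.60.
Total interest = total paid − principal = $10,898.60 − $9,400.00 = $1,498.60.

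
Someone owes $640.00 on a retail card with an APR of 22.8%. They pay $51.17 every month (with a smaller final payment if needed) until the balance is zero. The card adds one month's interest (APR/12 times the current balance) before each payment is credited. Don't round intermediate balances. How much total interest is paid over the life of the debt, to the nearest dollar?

$98

Monthly rate r = 22.8%/12 = 1.9% = 0.019.
Payoff takes n = ⌈−ln(1 − rB₀/P)/ln(1+r)⌉ = ⌈14.416⌉ = 15 payments; the last is $21.41.
Total paid = 14·$51.17 + $21.41 = $737.79.
Total interest = total paid − principal = $737.79 − $640.00 = $97.79.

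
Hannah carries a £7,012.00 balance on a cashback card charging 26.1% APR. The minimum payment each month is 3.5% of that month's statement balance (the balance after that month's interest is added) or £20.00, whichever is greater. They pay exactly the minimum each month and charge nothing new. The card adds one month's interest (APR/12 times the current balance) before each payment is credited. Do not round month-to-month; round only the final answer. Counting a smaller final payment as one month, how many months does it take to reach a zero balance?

Monthly rate r = 26.1%/12 = 2.175% = 0.02175.
While 3.5% of the post-interest balance exceeds £20.00, each month B ← (B·(1+r))·(1 − 0.035), i.e. B shrinks by the factor (1+r)·0.965 = 0.98599.
This holds for months 1–180. Entering month 181 the balance is £553.09; 3.5% of the post-interest balance is now below £20.00, so the flat £20.00 minimum applies from here.
From month 181 a fixed £20.00 at rate r clears £553.09 in 43 more payments. Total: 180 + 43 = 223 months.

223 months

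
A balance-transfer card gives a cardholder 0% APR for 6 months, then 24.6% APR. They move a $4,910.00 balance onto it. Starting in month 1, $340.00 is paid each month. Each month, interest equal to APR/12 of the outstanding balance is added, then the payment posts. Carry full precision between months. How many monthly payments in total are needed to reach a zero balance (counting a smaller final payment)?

16 payments

Promo months 1–6 at r₀ = 0%/12 = 0; months 7+ at r₁ = 24.6%/12 = 0.0205.
After month 6 (no interest yet): B = $4,910.00 − 6·$340.00 = $2,870.00.
Then at r₁ with $340.00/mo: n₂ = −ln(1 − r₁·B/P)/ln(1+r₁) ≈ 9.36 → 10 more payments.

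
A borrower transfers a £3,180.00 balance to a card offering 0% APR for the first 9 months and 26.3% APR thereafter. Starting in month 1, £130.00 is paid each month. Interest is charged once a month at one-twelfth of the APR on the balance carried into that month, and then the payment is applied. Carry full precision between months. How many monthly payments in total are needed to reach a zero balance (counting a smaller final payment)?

29 months

Promo months 1–9 at r₀ = 0%/12 = 0; months 10+ at r₁ = 26.3%/12 = 0.0219167.
After month 9 (no interest yet): B = £3,180.00 − 9·£130.00 = £2,010.00.
Then at r₁ with £130.00/mo: n₂ = −ln(1 − r₁·B/P)/ln(1+r₁) ≈ 19.09 → 20 more payments.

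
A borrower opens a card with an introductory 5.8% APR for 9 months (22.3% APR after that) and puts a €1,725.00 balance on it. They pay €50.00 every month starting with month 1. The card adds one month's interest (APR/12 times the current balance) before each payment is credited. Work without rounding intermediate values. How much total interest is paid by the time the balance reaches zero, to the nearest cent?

Promo months 1–9 at r₀ = 5.8%/12 = 0.00483333; months 10+ at r₁ = 22.3%/12 = 0.0185833.
After month 9: iterate B ← B·(1+r₀) − €50.00 for 9 months → €1,342.71.
Then at r₁ with €50.00/mo: n₂ = −ln(1 − r₁·B/P)/ln(1+r₁) ≈ 37.54 → 38 more payments.
Total paid = 46·€50.00 + €27.15 = €2,327.15; interest = €2,327.15 − €1,725.00 = €602.15.

€602.15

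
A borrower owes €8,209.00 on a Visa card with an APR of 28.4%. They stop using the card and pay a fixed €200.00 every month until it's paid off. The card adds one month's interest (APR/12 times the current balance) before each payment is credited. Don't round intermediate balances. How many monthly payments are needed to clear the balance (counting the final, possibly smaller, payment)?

152 months

Monthly rate r = 28.4%/12 = 2.36667% = 0.0236667.
Recurrence: B ← B·(1+r) − €200.00.
Month 1: interest €194.28; balance after payment €8,203.28.
Month 2: interest €194.14; balance after payment €8,197.42.
Closed form: n = −ln(1 − rB₀/P)/ln(1+r) = −ln(0.028602)/ln(1.02367) ≈ 151.951, so the balance reaches zero during payment 152.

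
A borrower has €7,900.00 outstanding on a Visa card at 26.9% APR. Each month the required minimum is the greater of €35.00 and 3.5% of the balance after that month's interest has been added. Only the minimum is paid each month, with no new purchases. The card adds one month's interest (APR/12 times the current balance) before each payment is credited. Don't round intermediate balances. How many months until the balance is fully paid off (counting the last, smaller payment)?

200 months

Monthly rate r = 26.9%/12 = 2.24167% = 0.0224167.
While 3.5% of the post-interest balance exceeds €35.00, each month B ← (B·(1+r))·(1 − 0.035), i.e. B shrinks by the factor (1+r)·0.965 = 0.98663.
This holds for months 1–156. Entering month 157 the balance is €967.93; 3.5% of the post-interest balance is now below €35.00, so the flat €35.00 minimum applies from here.
From month 157 a fixed €35.00 at rate r clears €967.93 in 44 more payments. Total: 156 + 44 = 200 months.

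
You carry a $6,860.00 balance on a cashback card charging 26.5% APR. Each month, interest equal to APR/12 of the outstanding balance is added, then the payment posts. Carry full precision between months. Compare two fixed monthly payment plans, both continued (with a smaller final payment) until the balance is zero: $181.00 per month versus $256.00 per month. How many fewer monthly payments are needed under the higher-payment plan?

42 fewer payments

Monthly rate r = 26.5%/12 = 2.20833% = 0.0220833.
At $181.00/mo: n = ⌈−ln(1 − rB₀/P)/ln(1+r)⌉ = 84 payments (last $7.14); total interest = total paid − $6,860.00 = $8,170.14.
At $256.00/mo: 42 payments (last $4.10); total interest $3,640.10.
Payments saved = 84 − 42 = 42.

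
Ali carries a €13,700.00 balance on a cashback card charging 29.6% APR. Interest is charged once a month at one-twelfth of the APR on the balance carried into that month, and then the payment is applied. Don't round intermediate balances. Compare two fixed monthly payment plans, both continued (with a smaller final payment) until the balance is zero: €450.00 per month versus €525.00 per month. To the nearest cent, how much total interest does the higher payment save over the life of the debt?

€3,438.01

Monthly rate r = 29.6%/12 = 2.46667% = 0.0246667.
At €450.00/mo: n = ⌈−ln(1 − rB₀/P)/ln(1+r)⌉ = 58 payments (last €22.69); total interest = total paid − €13,700.00 = €11,972.69.
At €525.00/mo: 43 payments (last €184.68); total interest €8,534.68.
Interest saved = €11,972.69 − €8,534.68 = €3,438.01.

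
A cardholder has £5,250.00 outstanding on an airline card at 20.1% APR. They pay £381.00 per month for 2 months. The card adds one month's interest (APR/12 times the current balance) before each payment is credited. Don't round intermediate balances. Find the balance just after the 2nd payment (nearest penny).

£4,658.97

Monthly rate r = 20.1%/12 = 1.675% = 0.01675.
Each month: B ← B·(1+r) − £381.00.
Month 1: interest £87.94; balance after payment £4,956.94.
Month 2: interest £83.03; balance after payment £4,658.97.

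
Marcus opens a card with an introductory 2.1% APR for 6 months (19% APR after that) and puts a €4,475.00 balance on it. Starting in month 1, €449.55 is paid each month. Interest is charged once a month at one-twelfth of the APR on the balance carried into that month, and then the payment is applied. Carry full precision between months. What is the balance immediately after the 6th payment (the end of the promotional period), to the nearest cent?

€1,813.07

Promo months 1–6 at r₀ = 2.1%/12 = 0.00175; months 7+ at r₁ = 19%/12 = 0.0158333.
After month 6: iterate B ← B·(1+r₀) − €449.55 for 6 months → €1,813.07.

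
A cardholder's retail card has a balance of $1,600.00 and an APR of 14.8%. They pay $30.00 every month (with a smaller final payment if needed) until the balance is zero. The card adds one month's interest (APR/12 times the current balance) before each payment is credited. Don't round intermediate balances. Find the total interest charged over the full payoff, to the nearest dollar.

$1,024

Monthly rate r = 14.8%/12 = 1.23333% = 0.0123333.
Payoff takes n = ⌈−ln(1 − rB₀/P)/ln(1+r)⌉ = ⌈87.478⌉ = 88 payments; the last is $14.38.
Total paid = 87·$30.00 + $14.38 = $2,624.38.
Total interest = total paid − principal = $2,624.38 − $1,600.00 = $1,024.38.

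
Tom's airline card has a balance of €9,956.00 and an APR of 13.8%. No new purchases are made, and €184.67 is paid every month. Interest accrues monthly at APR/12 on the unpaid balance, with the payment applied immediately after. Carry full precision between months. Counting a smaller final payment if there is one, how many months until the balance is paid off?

Monthly rate r = 13.8%/12 = 1.15% = 0.0115.
Recurrence: B ← B·(1+r) − €184.67.
Month 1: interest €114.49; balance after payment €9,885.82.
Month 2: interest €113.69; balance after payment €9,814.84.
Closed form: n = −ln(1 − rB₀/P)/ln(1+r) = −ln(0.38001)/ln(1.0115) ≈ 84.619, so the balance reaches zero during payment 85.

85 payments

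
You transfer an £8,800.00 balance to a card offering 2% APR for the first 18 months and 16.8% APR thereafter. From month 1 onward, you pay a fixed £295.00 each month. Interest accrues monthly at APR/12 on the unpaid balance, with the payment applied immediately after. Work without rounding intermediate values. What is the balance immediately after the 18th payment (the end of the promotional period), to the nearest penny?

Promo months 1–18 at r₀ = 2%/12 = 0.00166667; months 19+ at r₁ = 16.8%/12 = 0.014.
After month 18: iterate B ← B·(1+r₀) − £295.00 for 18 months → £3,681.88.

£3,681.88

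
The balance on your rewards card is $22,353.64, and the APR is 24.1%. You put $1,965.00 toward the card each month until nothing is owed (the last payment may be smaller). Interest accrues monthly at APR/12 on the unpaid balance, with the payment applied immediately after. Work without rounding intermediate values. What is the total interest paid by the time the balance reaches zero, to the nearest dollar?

Monthly rate r = 24.1%/12 = 2.00833% = 0.0200833.
Payoff takes n = ⌈−ln(1 − rB₀/P)/ln(1+r)⌉ = ⌈13.044⌉ = 14 payments; the last is $87.62.
Total paid = 13·$1,965.00 + $87.62 = $25,632.62.
Total interest = total paid − principal = $25,632.62 − $22,353.64 = $3,278.98.

$3,279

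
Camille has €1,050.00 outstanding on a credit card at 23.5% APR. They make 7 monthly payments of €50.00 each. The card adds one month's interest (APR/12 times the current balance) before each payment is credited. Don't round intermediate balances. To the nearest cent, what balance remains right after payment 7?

€831.43

Monthly rate r = 23.5%/12 = 1.95833% = 0.0195833.
Each month: B ← B·(1+r) − €50.00.
Month 1: interest €20.56; balance after payment €1,020.56.
Month 2: interest €19.99; balance after payment €990.55.
Month 3: interest €19.40; balance after payment €959.95.
Month 4: interest €18.80; balance after payment €928.75.
Month 5: interest €18.19; balance after payment €896.93.
Month 6: interest €17.56; balance after payment €864.50.
Month 7: interest €16.93; balance after payment €831.43.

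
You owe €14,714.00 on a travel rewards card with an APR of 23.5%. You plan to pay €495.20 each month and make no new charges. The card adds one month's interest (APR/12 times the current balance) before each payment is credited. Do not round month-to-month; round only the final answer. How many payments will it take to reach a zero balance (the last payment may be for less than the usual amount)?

Monthly rate r = 23.5%/12 = 1.95833% = 0.0195833.
Recurrence: B ← B·(1+r) − €495.20.
Month 1: interest €288.15; balance after payment €14,506.95.
Month 2: interest €284.09; balance after payment €14,295.84.
Closed form: n = −ln(1 − rB₀/P)/ln(1+r) = −ln(0.41812)/ln(1.01958) ≈ 44.962, so the balance reaches zero during payment 45.

45 months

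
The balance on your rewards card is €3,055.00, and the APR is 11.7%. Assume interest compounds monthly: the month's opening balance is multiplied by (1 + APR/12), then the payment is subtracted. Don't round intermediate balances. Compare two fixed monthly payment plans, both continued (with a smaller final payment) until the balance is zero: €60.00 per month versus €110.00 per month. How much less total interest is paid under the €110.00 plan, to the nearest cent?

Monthly rate r = 11.7%/12 = 0.975% = 0.00975.
At €60.00/mo: n = ⌈−ln(1 − rB₀/P)/ln(1+r)⌉ = 71 payments (last €42.44); total interest = total paid − €3,055.00 = €1,187.44.
At €110.00/mo: 33 payments (last €60.18); total interest €525.18.
Interest saved = €1,187.44 − €525.18 = €662.26.

€662.26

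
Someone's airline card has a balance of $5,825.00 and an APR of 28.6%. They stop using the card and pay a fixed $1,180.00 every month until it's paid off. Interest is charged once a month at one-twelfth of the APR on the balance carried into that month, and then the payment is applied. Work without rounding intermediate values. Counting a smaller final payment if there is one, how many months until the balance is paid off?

6 payments

Monthly rate r = 28.6%/12 = 2.38333% = 0.0238333.
Recurrence: B ← B·(1+r) − $1,180.00.
Month 1: interest $138.83; balance after payment $4,783.83.
Month 2: interest $114.01; balance after payment $3,717.84.
Month 3: interest $88.61; balance after payment $2,626.45.
Month 4: interest $62.60; balance after payment $1,509.05.
Month 5: interest $35.97; balance after payment $365.02.
Month 6: interest $8.70; balance after payment $0.00.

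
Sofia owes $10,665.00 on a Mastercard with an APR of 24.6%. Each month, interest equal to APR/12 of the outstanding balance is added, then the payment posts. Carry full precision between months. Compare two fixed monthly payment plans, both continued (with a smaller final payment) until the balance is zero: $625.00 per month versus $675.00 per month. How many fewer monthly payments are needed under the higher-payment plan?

2 fewer payments

Monthly rate r = 24.6%/12 = 2.05% = 0.0205.
At $625.00/mo: n = ⌈−ln(1 − rB₀/P)/ln(1+r)⌉ = 22 payments (last $134.95); total interest = total paid − $10,665.00 = $2,594.95.
At $675.00/mo: 20 payments (last $196.09); total interest $2,356.09.
Payments saved = 22 − 20 = 2.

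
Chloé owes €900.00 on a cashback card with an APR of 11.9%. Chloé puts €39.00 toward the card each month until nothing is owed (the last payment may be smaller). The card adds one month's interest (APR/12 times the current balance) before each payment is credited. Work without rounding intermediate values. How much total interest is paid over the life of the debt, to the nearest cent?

Monthly rate r = 11.9%/12 = 0.991667% = 0.00991667.
Payoff takes n = ⌈−ln(1 − rB₀/P)/ln(1+r)⌉ = ⌈26.335⌉ = 27 payments; the last is €13.10.
Total paid = 26·€39.00 + €13.10 = €1,027.10.
Total interest = total paid − principal = €1,027.10 − €900.00 = €127.10.

€127.10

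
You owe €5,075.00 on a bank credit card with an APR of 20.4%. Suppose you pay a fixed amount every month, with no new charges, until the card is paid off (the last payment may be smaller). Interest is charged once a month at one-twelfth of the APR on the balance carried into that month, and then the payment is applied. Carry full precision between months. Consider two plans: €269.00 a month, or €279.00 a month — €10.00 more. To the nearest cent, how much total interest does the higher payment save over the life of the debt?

Monthly rate r = 20.4%/12 = 1.7% = 0.017.
At €269.00/mo: n = ⌈−ln(1 − rB₀/P)/ln(1+r)⌉ = 23 payments (last €253.41); total interest = total paid − €5,075.00 = €1,096.41.
At €279.00/mo: 22 payments (last €264.07); total interest €1,048.07.
Interest saved = €1,096.41 − €1,048.07 = €48.34.

€48.34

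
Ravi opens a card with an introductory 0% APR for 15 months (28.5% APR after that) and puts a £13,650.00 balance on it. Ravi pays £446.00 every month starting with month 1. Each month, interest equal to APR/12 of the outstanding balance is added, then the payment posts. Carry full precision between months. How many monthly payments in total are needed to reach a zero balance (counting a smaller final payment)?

35 months

Promo months 1–15 at r₀ = 0%/12 = 0; months 16+ at r₁ = 28.5%/12 = 0.02375.
After month 15 (no interest yet): B = £13,650.00 − 15·£446.00 = £6,960.00.
Then at r₁ with £446.00/mo: n₂ = −ln(1 − r₁·B/P)/ln(1+r₁) ≈ 19.73 → 20 more payments.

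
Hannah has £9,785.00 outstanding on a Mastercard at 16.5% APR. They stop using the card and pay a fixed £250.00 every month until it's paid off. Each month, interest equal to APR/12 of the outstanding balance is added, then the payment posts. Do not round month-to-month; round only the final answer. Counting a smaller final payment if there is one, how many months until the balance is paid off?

57 payments

Monthly rate r = 16.5%/12 = 1.375% = 0.01375.
Recurrence: B ← B·(1+r) − £250.00.
Month 1: interest £134.54; balance after payment £9,669.54.
Month 2: interest £132.96; balance after payment £9,552.50.
Closed form: n = −ln(1 − rB₀/P)/ln(1+r) = −ln(0.46183)/ln(1.01375) ≈ 56.572, so the balance reaches zero during payment 57.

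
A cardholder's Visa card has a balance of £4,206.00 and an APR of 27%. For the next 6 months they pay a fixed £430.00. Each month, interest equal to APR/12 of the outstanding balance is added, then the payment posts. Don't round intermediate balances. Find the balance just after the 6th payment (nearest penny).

Monthly rate r = 27%/12 = 2.25% = 0.0225.
Each month: B ← B·(1+r) − £430.00.
Month 1: interest £94.63; balance after payment £3,870.64.
Month 2: interest £87.09; balance after payment £3,527.72.
Month 3: interest £79.37; balance after payment £3,177.10.
Month 4: interest £71.48; balance after payment £2,818.58.
Month 5: interest £63.42; balance after payment £2,452.00.
Month 6: interest £55.17; balance after payment £2,077.17.

£2,077.17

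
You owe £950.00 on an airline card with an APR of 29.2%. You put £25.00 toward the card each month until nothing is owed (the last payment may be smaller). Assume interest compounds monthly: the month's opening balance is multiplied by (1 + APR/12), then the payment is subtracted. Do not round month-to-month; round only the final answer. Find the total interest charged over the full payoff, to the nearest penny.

Monthly rate r = 29.2%/12 = 2.43333% = 0.0243333.
Payoff takes n = ⌈−ln(1 − rB₀/P)/ln(1+r)⌉ = ⌈107.555⌉ = 108 payments; the last is £13.94.
Total paid = 107·£25.00 + £13.94 = £2,688.94.
Total interest = total paid − principal = £2,688.94 − £950.00 = £1,738.94.

£1,738.94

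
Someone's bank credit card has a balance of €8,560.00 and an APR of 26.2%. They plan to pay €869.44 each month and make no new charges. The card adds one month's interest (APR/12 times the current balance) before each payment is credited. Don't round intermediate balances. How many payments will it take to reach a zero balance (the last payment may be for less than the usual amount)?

Monthly rate r = 26.2%/12 = 2.18333% = 0.0218333.
Recurrence: B ← B·(1+r) − €869.44.
Month 1: interest €186.89; balance after payment €7,877.45.
Month 2: interest €171.99; balance after payment €7,180.00.
Closed form: n = −ln(1 − rB₀/P)/ln(1+r) = −ln(0.78504)/ln(1.02183) ≈ 11.205, so the balance reaches zero during payment 12.

12 months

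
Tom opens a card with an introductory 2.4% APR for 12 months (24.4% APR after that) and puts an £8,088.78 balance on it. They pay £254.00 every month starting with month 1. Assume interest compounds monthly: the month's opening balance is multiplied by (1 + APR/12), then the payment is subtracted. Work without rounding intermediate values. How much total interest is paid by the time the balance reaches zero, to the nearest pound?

£1,758

Promo months 1–12 at r₀ = 2.4%/12 = 0.002; months 13+ at r₁ = 24.4%/12 = 0.0203333.
After month 12: iterate B ← B·(1+r₀) − £254.00 for 12 months → £5,203.31.
Then at r₁ with £254.00/mo: n₂ = −ln(1 − r₁·B/P)/ln(1+r₁) ≈ 26.77 → 27 more payments.
Total paid = 38·£254.00 + £194.93 = £9,846.93; interest = £9,846.93 − £8,088.78 = £1,758.15.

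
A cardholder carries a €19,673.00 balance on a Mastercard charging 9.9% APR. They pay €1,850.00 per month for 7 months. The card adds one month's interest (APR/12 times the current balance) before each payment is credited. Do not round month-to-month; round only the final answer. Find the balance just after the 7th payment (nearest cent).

Monthly rate r = 9.9%/12 = 0.825% = 0.00825.
Each month: B ← B·(1+r) − €1,850.00.
Month 1: interest €162.30; balance after payment €17,985.30.
Month 2: interest €148.38; balance after payment €16,283.68.
Month 3: interest €134.34; balance after payment €14,568.02.
Month 4: interest €120.19; balance after payment €12,838.21.
Month 5: interest €105.92; balance after payment €11,094.12.
Month 6: interest €91.53; balance after payment €9,335.65.
Month 7: interest €77.02; balance after payment €7,562.67.

€7,562.67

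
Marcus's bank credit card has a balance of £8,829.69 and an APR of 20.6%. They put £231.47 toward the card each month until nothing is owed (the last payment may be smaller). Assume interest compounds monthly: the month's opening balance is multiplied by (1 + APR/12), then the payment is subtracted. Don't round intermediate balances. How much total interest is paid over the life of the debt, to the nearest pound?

£5,637

Monthly rate r = 20.6%/12 = 1.71667% = 0.0171667.
Payoff takes n = ⌈−ln(1 − rB₀/P)/ln(1+r)⌉ = ⌈62.497⌉ = 63 payments; the last is £115.44.
Total paid = 62·£231.47 + £115.44 = £14,466.58.
Total interest = total paid − principal = £14,466.58 − £8,829.69 = £5,636.89.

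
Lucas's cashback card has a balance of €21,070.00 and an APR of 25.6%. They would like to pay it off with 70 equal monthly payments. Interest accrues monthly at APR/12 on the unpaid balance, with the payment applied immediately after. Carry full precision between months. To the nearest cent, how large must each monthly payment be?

Monthly rate r = 25.6%/12 = 2.13333% = 0.0213333.
Level-payment amortization: P = B₀·r / (1 − (1+r)^(−n)) = 21070.00·0.0213333 / (1 − 1.02133^(−70)).
Denominator 1 − (1+r)^(−70) = 0.771821583.
P = 449.493 / 0.771821583 ≈ 582.38.

€582.38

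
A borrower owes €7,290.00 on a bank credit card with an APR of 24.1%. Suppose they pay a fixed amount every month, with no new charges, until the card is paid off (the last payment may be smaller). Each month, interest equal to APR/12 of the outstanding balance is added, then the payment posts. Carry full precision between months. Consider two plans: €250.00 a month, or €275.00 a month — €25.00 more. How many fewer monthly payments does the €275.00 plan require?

6 fewer payments

Monthly rate r = 24.1%/12 = 2.00833% = 0.0200833.
At €250.00/mo: n = ⌈−ln(1 − rB₀/P)/ln(1+r)⌉ = 45 payments (last €77.04); total interest = total paid − €7,290.00 = €3,787.04.
At €275.00/mo: 39 payments (last €62.97); total interest €3,222.97.
Payments saved = 45 − 39 = 6.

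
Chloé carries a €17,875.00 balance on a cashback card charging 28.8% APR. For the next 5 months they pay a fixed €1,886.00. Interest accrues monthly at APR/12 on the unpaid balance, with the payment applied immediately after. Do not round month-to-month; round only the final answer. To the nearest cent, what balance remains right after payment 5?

Monthly rate r = 28.8%/12 = 2.4% = 0.024.
Each month: B ← B·(1+r) − €1,886.00.
Month 1: interest €429.00; balance after payment €16,418.00.
Month 2: interest €394.03; balance after payment €14,926.03.
Month 3: interest €358.22; balance after payment €13,398.26.
Month 4: interest €321.56; balance after payment €11,833.81.
Month 5: interest €284.01; balance after payment €10,231.83.

€10,231.83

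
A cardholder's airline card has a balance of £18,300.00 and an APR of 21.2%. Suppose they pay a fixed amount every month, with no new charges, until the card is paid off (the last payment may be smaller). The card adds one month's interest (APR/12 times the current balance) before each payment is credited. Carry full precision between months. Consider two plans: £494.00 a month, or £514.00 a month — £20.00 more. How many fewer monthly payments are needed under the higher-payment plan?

4 fewer payments

Monthly rate r = 21.2%/12 = 1.76667% = 0.0176667.
At £494.00/mo: n = ⌈−ln(1 − rB₀/P)/ln(1+r)⌉ = 61 payments (last £336.13); total interest = total paid − £18,300.00 = £11,676.13.
At £514.00/mo: 57 payments (last £318.81); total interest £10,802.81.
Payments saved = 61 − 57 = 4.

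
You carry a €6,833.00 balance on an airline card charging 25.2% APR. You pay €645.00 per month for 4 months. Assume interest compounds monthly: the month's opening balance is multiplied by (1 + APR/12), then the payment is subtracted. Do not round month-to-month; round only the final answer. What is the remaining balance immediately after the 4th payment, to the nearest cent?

€4,762.89

Monthly rate r = 25.2%/12 = 2.1% = 0.021.
Each month: B ← B·(1+r) − €645.00.
Month 1: interest €143.49; balance after payment €6,331.49.
Month 2: interest €132.96; balance after payment €5,819.45.
Month 3: interest €122.21; balance after payment €5,296.66.
Month 4: interest €111.23; balance after payment €4,762.89.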